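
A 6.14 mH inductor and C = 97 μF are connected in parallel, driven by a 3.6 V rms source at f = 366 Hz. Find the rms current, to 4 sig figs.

ω = 2πf = 2300 rad/s
X_L = ωL = 14.12 Ω
X_C = 1/(ωC) = 4.483 Ω
Parallel: admittances add. Y = 1/(jωL) + jωC
Y = (0 + j0.1522) S
|Y| = 0.1522 S → |Z| = 1/|Y| = 6.568 Ω, ∠Z = −∠Y = -90.00°
I = V/|Z| = 3.6/6.568 = 548.1 mA

548.1 mA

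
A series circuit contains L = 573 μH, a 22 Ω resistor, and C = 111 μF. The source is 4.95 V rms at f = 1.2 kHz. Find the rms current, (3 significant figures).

223 mA

ω = 2πf = 7540 rad/s
X_L = ωL = 4.32 Ω
X_C = 1/(ωC) = 1.19 Ω
Net reactance X = X_L − X_C = 3.13 Ω
Z = 22.0 + j3.13 Ω
|Z| = √(22.0² + 3.13²) = 22.2 Ω
I = V/|Z| = 4.95/22.2 = 223 mA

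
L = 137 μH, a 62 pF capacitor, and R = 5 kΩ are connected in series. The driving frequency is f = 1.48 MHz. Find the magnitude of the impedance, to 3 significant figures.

ω = 2πf = 9.299e+06 rad/s
X_L = ωL = 1270 Ω
X_C = 1/(ωC) = 1730 Ω
Net reactance X = X_L − X_C = -460 Ω
Z = 5000 − j460 Ω
|Z| = √(5000² + 460²) = 5020 Ω

5020 Ω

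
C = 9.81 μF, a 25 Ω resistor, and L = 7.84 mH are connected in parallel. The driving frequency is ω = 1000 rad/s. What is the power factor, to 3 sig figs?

0.322

X_L = ωL = 7.84 Ω
X_C = 1/(ωC) = 102 Ω
Parallel: admittances add. Y = 1/R + 1/(jωL) + jωC
Y = (0.0400 − j0.118) S
|Y| = 0.124 S → |Z| = 1/|Y| = 8.04 Ω, ∠Z = −∠Y = 71.2°
cos φ = cos(71.2°) = 0.322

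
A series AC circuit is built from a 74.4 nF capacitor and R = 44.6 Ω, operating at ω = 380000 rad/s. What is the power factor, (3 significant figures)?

X_C = 1/(ωC) = 35.4 Ω
Z = 44.6 − j35.4 Ω
|Z| = √(44.6² + 35.4²) = 56.9 Ω
∠Z = arctan(-35.4/44.6) = -38.4°
cos φ = cos(-38.4°) = 0.784

0.784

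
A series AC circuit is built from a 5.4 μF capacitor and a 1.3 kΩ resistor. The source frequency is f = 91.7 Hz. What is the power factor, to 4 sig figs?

0.9708

ω = 2πf = 576.2 rad/s
X_C = 1/(ωC) = 321.4 Ω
Z = 1300 − j321.4 Ω
|Z| = √(1300² + 321.4²) = 1339 Ω
∠Z = arctan(-321.4/1300) = -13.89°
cos φ = cos(-13.89°) = 0.9708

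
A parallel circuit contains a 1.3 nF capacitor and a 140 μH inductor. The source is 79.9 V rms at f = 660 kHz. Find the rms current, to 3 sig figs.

ω = 2πf = 4.147e+06 rad/s
X_L = ωL = 581 Ω
X_C = 1/(ωC) = 185 Ω
Parallel: admittances add. Y = 1/(jωL) + jωC
Y = (0 + j0.00367) S
|Y| = 0.00367 S → |Z| = 1/|Y| = 273 Ω, ∠Z = −∠Y = -90.0°
I = V/|Z| = 79.9/273 = 293 mA

293 mA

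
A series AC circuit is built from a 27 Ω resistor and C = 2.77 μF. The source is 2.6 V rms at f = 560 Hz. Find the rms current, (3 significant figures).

24.5 mA

ω = 2πf = 3519 rad/s
X_C = 1/(ωC) = 103 Ω
Z = 27.0 − j103 Ω
|Z| = √(27.0² + 103²) = 106 Ω
I = V/|Z| = 2.6/106 = 24.5 mA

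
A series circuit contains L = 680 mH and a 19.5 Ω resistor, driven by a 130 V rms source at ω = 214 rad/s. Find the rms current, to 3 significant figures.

885 mA

X_L = ωL = 146 Ω
Z = 19.5 + j146 Ω
|Z| = √(19.5² + 146²) = 147 Ω
I = V/|Z| = 130/147 = 885 mA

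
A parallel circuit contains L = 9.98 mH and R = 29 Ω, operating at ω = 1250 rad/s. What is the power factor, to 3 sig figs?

0.395

X_L = ωL = 12.5 Ω
Parallel: admittances add. Y = 1/R + 1/(jωL)
Y = (0.0345 − j0.0802) S
|Y| = 0.0873 S → |Z| = 1/|Y| = 11.5 Ω, ∠Z = −∠Y = 66.7°
cos φ = cos(66.7°) = 0.395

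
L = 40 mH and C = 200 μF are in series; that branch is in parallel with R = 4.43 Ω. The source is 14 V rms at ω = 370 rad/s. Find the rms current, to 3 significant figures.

11.3 A

X_L = ωL = 14.8 Ω
X_C = 1/(ωC) = 13.5 Ω
Branch 1: Z₁ = R = 4.43 Ω
Branch 2 (series LC): Z₂ = j(X_L − X_C) = j1.29 Ω
Parallel: Z = Z₁Z₂/(Z₁+Z₂), |Z| = 1.24 Ω, ∠Z = 73.8°
I = V/|Z| = 14/1.24 = 11.3 A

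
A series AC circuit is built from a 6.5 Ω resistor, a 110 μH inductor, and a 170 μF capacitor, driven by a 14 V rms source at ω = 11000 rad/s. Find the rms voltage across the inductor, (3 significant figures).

2.59 V

X_L = ωL = 1.21 Ω
X_C = 1/(ωC) = 0.535 Ω
Net reactance X = X_L − X_C = 0.675 Ω
Z = 6.50 + j0.675 Ω
|Z| = √(6.50² + 0.675²) = 6.53 Ω
I = V/|Z| = 2.14 A
V_L = I·|Z_L| = 2.14 × 1.21 = 2.59 V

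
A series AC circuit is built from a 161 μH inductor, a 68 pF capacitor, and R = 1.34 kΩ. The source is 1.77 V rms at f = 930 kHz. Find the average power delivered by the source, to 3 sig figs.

ω = 2πf = 5.843e+06 rad/s
X_L = ωL = 941 Ω
X_C = 1/(ωC) = 2520 Ω
Net reactance X = X_L − X_C = -1580 Ω
Z = 1340 − j1580 Ω
|Z| = √(1340² + 1580²) = 2070 Ω
∠Z = arctan(-1580/1340) = -49.6°
I = V/|Z| = 856 μA
P = VI cos φ = 1.77 × 0.000856 × cos(-49.6°) = 981 μW

981 μW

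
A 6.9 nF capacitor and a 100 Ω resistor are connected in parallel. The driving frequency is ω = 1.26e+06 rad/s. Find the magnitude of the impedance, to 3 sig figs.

X_C = 1/(ωC) = 115 Ω
Parallel: admittances add. Y = 1/R + jωC
Y = (0.0100 + j0.00869) S
|Y| = 0.0133 S → |Z| = 1/|Y| = 75.5 Ω, ∠Z = −∠Y = -41.0°

75.5 Ω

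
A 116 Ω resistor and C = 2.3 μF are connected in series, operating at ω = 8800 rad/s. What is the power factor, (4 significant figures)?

0.9200

X_C = 1/(ωC) = 49.41 Ω
Z = 116.0 − j49.41 Ω
|Z| = √(116.0² + 49.41²) = 126.1 Ω
∠Z = arctan(-49.41/116.0) = -23.07°
cos φ = cos(-23.07°) = 0.9200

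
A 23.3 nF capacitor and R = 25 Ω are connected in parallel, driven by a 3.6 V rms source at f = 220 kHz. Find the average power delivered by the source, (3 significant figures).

ω = 2πf = 1.382e+06 rad/s
X_C = 1/(ωC) = 31.0 Ω
Parallel: admittances add. Y = 1/R + jωC
Y = (0.0400 + j0.0322) S
|Y| = 0.0514 S → |Z| = 1/|Y| = 19.5 Ω, ∠Z = −∠Y = -38.8°
I = V/|Z| = 185 mA
P = VI cos φ = 3.6 × 0.185 × cos(-38.8°) = 518 mW

518 mW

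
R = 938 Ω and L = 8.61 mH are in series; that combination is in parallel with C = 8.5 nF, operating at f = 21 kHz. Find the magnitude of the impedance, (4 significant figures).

ω = 2πf = 131900 rad/s
X_L = ωL = 1136 Ω
X_C = 1/(ωC) = 891.6 Ω
Branch 1 (R+jX_L): Z₁ = 938.0 + j1136 Ω, |Z₁| = 1473 Ω
Branch 2 (−jX_C): Z₂ = −j891.6 Ω
Parallel: Z = Z₁Z₂/(Z₁+Z₂), |Z| = 1355 Ω, ∠Z = -54.15°

1355 Ω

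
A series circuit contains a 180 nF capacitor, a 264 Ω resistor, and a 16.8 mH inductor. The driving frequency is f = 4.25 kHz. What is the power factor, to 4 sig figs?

0.7391

ω = 2πf = 26700 rad/s
X_L = ωL = 448.6 Ω
X_C = 1/(ωC) = 208.0 Ω
Net reactance X = X_L − X_C = 240.6 Ω
Z = 264.0 + j240.6 Ω
|Z| = √(264.0² + 240.6²) = 357.2 Ω
∠Z = arctan(240.6/264.0) = 42.34°
cos φ = cos(42.34°) = 0.7391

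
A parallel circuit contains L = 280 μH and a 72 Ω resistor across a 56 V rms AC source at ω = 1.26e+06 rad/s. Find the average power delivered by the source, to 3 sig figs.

X_L = ωL = 353 Ω
Parallel: admittances add. Y = 1/R + 1/(jωL)
Y = (0.0139 − j0.00283) S
|Y| = 0.0142 S → |Z| = 1/|Y| = 70.5 Ω, ∠Z = −∠Y = 11.5°
I = V/|Z| = 794 mA
P = VI cos φ = 56 × 0.794 × cos(11.5°) = 43.6 W

43.6 W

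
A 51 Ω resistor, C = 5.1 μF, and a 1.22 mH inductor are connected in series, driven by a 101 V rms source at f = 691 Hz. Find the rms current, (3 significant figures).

1.56 A

ω = 2πf = 4342 rad/s
X_L = ωL = 5.30 Ω
X_C = 1/(ωC) = 45.2 Ω
Net reactance X = X_L − X_C = -39.9 Ω
Z = 51.0 − j39.9 Ω
|Z| = √(51.0² + 39.9²) = 64.7 Ω
I = V/|Z| = 101/64.7 = 1.56 A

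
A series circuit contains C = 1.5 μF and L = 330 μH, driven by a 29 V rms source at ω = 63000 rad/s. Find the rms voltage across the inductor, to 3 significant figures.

59.1 V

X_L = ωL = 20.8 Ω
X_C = 1/(ωC) = 10.6 Ω
Net reactance X = X_L − X_C = 10.2 Ω
Z = j10.2 Ω
|Z| = √(0² + 10.2²) = 10.2 Ω
I = V/|Z| = 2.84 A
V_L = I·|Z_L| = 2.84 × 20.8 = 59.1 V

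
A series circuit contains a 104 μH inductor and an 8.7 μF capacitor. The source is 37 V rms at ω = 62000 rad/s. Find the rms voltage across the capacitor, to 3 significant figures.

X_L = ωL = 6.45 Ω
X_C = 1/(ωC) = 1.85 Ω
Net reactance X = X_L − X_C = 4.59 Ω
Z = j4.59 Ω
|Z| = √(0² + 4.59²) = 4.59 Ω
I = V/|Z| = 8.05 A
V_C = I·|Z_C| = 8.05 × 1.85 = 14.9 V

14.9 V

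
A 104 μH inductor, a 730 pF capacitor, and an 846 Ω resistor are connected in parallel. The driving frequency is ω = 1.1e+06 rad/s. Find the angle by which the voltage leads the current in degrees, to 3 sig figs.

X_L = ωL = 114 Ω
X_C = 1/(ωC) = 1250 Ω
Parallel: admittances add. Y = 1/R + 1/(jωL) + jωC
Y = (0.00118 − j0.00794) S
|Y| = 0.00803 S → |Z| = 1/|Y| = 125 Ω, ∠Z = −∠Y = 81.5°

81.5°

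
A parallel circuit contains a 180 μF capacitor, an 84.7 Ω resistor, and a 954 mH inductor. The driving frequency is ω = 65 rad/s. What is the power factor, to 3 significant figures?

0.936

X_L = ωL = 62.0 Ω
X_C = 1/(ωC) = 85.5 Ω
Parallel: admittances add. Y = 1/R + 1/(jωL) + jωC
Y = (0.0118 − j0.00443) S
|Y| = 0.0126 S → |Z| = 1/|Y| = 79.3 Ω, ∠Z = −∠Y = 20.6°
cos φ = cos(20.6°) = 0.936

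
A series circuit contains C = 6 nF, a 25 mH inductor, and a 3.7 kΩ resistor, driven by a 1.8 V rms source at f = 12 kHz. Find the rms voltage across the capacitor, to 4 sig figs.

ω = 2πf = 75400 rad/s
X_L = ωL = 1885 Ω
X_C = 1/(ωC) = 2210 Ω
Net reactance X = X_L − X_C = -325.5 Ω
Z = 3700 − j325.5 Ω
|Z| = √(3700² + 325.5²) = 3714 Ω
I = V/|Z| = 484.6 μA
V_C = I·|Z_C| = 0.0004846 × 2210 = 1.071 V

1.071 V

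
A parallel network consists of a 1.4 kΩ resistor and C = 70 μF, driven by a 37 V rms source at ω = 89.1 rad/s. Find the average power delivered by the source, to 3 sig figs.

X_C = 1/(ωC) = 160 Ω
Parallel: admittances add. Y = 1/R + jωC
Y = (0.000714 + j0.00624) S
|Y| = 0.00628 S → |Z| = 1/|Y| = 159 Ω, ∠Z = −∠Y = -83.5°
I = V/|Z| = 232 mA
P = VI cos φ = 37 × 0.232 × cos(-83.5°) = 978 mW

978 mW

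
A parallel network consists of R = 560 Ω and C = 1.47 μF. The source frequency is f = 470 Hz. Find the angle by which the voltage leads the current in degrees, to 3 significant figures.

-67.6°

ω = 2πf = 2953 rad/s
X_C = 1/(ωC) = 230 Ω
Parallel: admittances add. Y = 1/R + jωC
Y = (0.00179 + j0.00434) S
|Y| = 0.00469 S → |Z| = 1/|Y| = 213 Ω, ∠Z = −∠Y = -67.6°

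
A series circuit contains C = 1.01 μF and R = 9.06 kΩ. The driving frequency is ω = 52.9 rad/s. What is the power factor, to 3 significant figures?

0.436

X_C = 1/(ωC) = 18700 Ω
Z = 9060 − j18700 Ω
|Z| = √(9060² + 18700²) = 20800 Ω
∠Z = arctan(-18700/9060) = -64.2°
cos φ = cos(-64.2°) = 0.436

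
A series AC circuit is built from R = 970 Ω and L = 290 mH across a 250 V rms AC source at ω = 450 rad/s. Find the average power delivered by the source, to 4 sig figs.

63.29 W

X_L = ωL = 130.5 Ω
Z = 970.0 + j130.5 Ω
|Z| = √(970.0² + 130.5²) = 978.7 Ω
∠Z = arctan(130.5/970.0) = 7.662°
I = V/|Z| = 255.4 mA
P = VI cos φ = 250 × 0.2554 × cos(7.662°) = 63.29 W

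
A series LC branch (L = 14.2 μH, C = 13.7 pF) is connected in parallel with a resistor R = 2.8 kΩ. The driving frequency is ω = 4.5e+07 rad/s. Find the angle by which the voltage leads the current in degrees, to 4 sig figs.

-70.65°

X_L = ωL = 639.0 Ω
X_C = 1/(ωC) = 1622 Ω
Branch 1: Z₁ = R = 2800 Ω
Branch 2 (series LC): Z₂ = j(X_L − X_C) = −j983.1 Ω
Parallel: Z = Z₁Z₂/(Z₁+Z₂), |Z| = 927.6 Ω, ∠Z = -70.65°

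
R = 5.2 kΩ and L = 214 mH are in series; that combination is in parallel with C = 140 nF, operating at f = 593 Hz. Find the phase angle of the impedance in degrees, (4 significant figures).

ω = 2πf = 3726 rad/s
X_L = ωL = 797.3 Ω
X_C = 1/(ωC) = 1917 Ω
Branch 1 (R+jX_L): Z₁ = 5200 + j797.3 Ω, |Z₁| = 5261 Ω
Branch 2 (−jX_C): Z₂ = −j1917 Ω
Parallel: Z = Z₁Z₂/(Z₁+Z₂), |Z| = 1896 Ω, ∠Z = -69.13°

-69.13°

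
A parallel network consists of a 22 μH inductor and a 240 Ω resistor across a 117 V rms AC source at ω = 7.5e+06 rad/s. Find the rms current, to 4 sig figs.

X_L = ωL = 165.0 Ω
Parallel: admittances add. Y = 1/R + 1/(jωL)
Y = (0.004167 − j0.006061) S
|Y| = 0.007355 S → |Z| = 1/|Y| = 136.0 Ω, ∠Z = −∠Y = 55.49°
I = V/|Z| = 117/136.0 = 860.5 mA

860.5 mA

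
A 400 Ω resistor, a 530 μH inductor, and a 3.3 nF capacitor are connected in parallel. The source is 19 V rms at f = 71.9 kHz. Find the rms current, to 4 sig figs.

69.71 mA

ω = 2πf = 451800 rad/s
X_L = ωL = 239.4 Ω
X_C = 1/(ωC) = 670.8 Ω
Parallel: admittances add. Y = 1/R + 1/(jωL) + jωC
Y = (0.002500 − j0.002686) S
|Y| = 0.003669 S → |Z| = 1/|Y| = 272.5 Ω, ∠Z = −∠Y = 47.05°
I = V/|Z| = 19/272.5 = 69.71 mA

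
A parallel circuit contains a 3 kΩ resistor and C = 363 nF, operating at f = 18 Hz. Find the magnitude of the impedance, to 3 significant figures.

2980 Ω

ω = 2πf = 113.1 rad/s
X_C = 1/(ωC) = 24400 Ω
Parallel: admittances add. Y = 1/R + jωC
Y = (0.000333 + j4.11e-05) S
|Y| = 0.000336 S → |Z| = 1/|Y| = 2980 Ω, ∠Z = −∠Y = -7.02°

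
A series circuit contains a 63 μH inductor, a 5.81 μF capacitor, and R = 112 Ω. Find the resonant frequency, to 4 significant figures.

8.319 kHz

ω₀ = 1/√(LC) = 1/√(6.3e-05 × 5.81e-06) = 52270 rad/s
f₀ = ω₀/(2π) = 8.319 kHz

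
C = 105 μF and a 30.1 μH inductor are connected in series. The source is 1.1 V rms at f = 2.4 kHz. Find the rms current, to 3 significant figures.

ω = 2πf = 15080 rad/s
X_L = ωL = 0.454 Ω
X_C = 1/(ωC) = 0.632 Ω
Net reactance X = X_L − X_C = -0.178 Ω
Z = − j0.178 Ω
|Z| = √(0² + 0.178²) = 0.178 Ω
I = V/|Z| = 1.1/0.178 = 6.19 A

6.19 A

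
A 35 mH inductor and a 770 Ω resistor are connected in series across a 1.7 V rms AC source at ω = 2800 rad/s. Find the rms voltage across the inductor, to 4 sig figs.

X_L = ωL = 98.00 Ω
Z = 770.0 + j98.00 Ω
|Z| = √(770.0² + 98.00²) = 776.2 Ω
I = V/|Z| = 2.190 mA
V_L = I·|Z_L| = 0.002190 × 98.00 = 0.2146 V

0.2146 V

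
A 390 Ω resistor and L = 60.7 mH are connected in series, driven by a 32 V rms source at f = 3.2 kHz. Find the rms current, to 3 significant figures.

ω = 2πf = 20110 rad/s
X_L = ωL = 1220 Ω
Z = 390 + j1220 Ω
|Z| = √(390² + 1220²) = 1280 Ω
I = V/|Z| = 32/1280 = 25.0 mA

25.0 mA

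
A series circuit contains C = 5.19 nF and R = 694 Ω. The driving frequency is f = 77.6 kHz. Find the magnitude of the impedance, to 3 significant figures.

799 Ω

ω = 2πf = 487600 rad/s
X_C = 1/(ωC) = 395 Ω
Z = 694 − j395 Ω
|Z| = √(694² + 395²) = 799 Ω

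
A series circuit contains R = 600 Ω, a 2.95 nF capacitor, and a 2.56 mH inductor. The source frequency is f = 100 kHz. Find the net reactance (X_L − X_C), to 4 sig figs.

1069 Ω

ω = 2πf = 628300 rad/s
X_L = ωL = 1608 Ω
X_C = 1/(ωC) = 539.5 Ω
X = 1608 − 539.5 = 1069 Ω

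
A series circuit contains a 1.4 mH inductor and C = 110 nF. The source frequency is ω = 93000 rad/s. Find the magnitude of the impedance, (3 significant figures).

X_L = ωL = 130 Ω
X_C = 1/(ωC) = 97.8 Ω
Net reactance X = X_L − X_C = 32.4 Ω
Z = j32.4 Ω
|Z| = √(0² + 32.4²) = 32.4 Ω

32.4 Ω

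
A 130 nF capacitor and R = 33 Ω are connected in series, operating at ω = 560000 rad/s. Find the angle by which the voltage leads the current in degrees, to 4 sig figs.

-22.60°

X_C = 1/(ωC) = 13.74 Ω
Z = 33.00 − j13.74 Ω
|Z| = √(33.00² + 13.74²) = 35.74 Ω
∠Z = arctan(-13.74/33.00) = -22.60°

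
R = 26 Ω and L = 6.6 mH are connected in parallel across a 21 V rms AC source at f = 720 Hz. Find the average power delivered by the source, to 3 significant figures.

ω = 2πf = 4524 rad/s
X_L = ωL = 29.9 Ω
Parallel: admittances add. Y = 1/R + 1/(jωL)
Y = (0.0385 − j0.0335) S
|Y| = 0.0510 S → |Z| = 1/|Y| = 19.6 Ω, ∠Z = −∠Y = 41.0°
I = V/|Z| = 1.07 A
P = VI cos φ = 21 × 1.07 × cos(41.0°) = 17.0 W

17.0 W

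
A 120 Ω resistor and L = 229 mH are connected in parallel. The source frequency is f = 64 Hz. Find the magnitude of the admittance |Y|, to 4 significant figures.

13.69 mS

ω = 2πf = 402.1 rad/s
X_L = ωL = 92.09 Ω
Parallel: admittances add. Y = 1/R + 1/(jωL)
Y = (0.008333 − j0.01086) S
|Y| = 0.01369 S → |Z| = 1/|Y| = 73.05 Ω, ∠Z = −∠Y = 52.50°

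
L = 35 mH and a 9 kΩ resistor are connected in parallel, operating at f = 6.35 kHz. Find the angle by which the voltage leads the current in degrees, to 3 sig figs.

81.2°

ω = 2πf = 39900 rad/s
X_L = ωL = 1400 Ω
Parallel: admittances add. Y = 1/R + 1/(jωL)
Y = (0.000111 − j0.000716) S
|Y| = 0.000725 S → |Z| = 1/|Y| = 1380 Ω, ∠Z = −∠Y = 81.2°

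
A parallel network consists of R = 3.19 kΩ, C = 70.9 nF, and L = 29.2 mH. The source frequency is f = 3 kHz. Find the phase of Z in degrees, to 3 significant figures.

ω = 2πf = 18850 rad/s
X_L = ωL = 550 Ω
X_C = 1/(ωC) = 748 Ω
Parallel: admittances add. Y = 1/R + 1/(jωL) + jωC
Y = (0.000313 − j0.000480) S
|Y| = 0.000574 S → |Z| = 1/|Y| = 1740 Ω, ∠Z = −∠Y = 56.9°

56.9°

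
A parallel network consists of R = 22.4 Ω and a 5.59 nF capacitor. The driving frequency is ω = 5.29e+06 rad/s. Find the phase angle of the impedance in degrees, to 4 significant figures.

X_C = 1/(ωC) = 33.82 Ω
Parallel: admittances add. Y = 1/R + jωC
Y = (0.04464 + j0.02957) S
|Y| = 0.05355 S → |Z| = 1/|Y| = 18.67 Ω, ∠Z = −∠Y = -33.52°

-33.52°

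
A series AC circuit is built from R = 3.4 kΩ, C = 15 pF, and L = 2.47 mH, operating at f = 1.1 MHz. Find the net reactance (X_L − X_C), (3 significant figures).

ω = 2πf = 6.912e+06 rad/s
X_L = ωL = 17100 Ω
X_C = 1/(ωC) = 9650 Ω
X = 17100 − 9650 = 7430 Ω

7430 Ω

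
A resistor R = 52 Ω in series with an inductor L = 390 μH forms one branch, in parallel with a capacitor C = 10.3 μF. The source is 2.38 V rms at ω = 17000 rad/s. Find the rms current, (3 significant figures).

X_L = ωL = 6.63 Ω
X_C = 1/(ωC) = 5.71 Ω
Branch 1 (R+jX_L): Z₁ = 52.0 + j6.63 Ω, |Z₁| = 52.4 Ω
Branch 2 (−jX_C): Z₂ = −j5.71 Ω
Parallel: Z = Z₁Z₂/(Z₁+Z₂), |Z| = 5.76 Ω, ∠Z = -83.7°
I = V/|Z| = 2.38/5.76 = 413 mA

413 mA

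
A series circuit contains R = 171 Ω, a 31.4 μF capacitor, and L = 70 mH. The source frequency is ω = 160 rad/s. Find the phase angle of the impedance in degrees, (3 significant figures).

-47.7°

X_L = ωL = 11.2 Ω
X_C = 1/(ωC) = 199 Ω
Net reactance X = X_L − X_C = -188 Ω
Z = 171 − j188 Ω
|Z| = √(171² + 188²) = 254 Ω
∠Z = arctan(-188/171) = -47.7°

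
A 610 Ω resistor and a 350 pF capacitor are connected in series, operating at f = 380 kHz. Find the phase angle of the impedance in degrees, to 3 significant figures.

ω = 2πf = 2.388e+06 rad/s
X_C = 1/(ωC) = 1200 Ω
Z = 610 − j1200 Ω
|Z| = √(610² + 1200²) = 1340 Ω
∠Z = arctan(-1200/610) = -63.0°

-63.0°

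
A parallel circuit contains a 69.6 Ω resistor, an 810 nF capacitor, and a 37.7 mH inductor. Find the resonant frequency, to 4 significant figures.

ω₀ = 1/√(LC) = 1/√(0.0377 × 8.1e-07) = 5723 rad/s
f₀ = ω₀/(2π) = 910.8 Hz

910.8 Hz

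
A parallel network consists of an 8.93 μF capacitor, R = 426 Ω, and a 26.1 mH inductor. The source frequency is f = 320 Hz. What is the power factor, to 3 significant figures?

ω = 2πf = 2011 rad/s
X_L = ωL = 52.5 Ω
X_C = 1/(ωC) = 55.7 Ω
Parallel: admittances add. Y = 1/R + 1/(jωL) + jωC
Y = (0.00235 − j0.00110) S
|Y| = 0.00259 S → |Z| = 1/|Y| = 386 Ω, ∠Z = −∠Y = 25.1°
cos φ = cos(25.1°) = 0.905

0.905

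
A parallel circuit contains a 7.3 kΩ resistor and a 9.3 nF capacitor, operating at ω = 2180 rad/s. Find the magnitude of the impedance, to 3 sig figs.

7220 Ω

X_C = 1/(ωC) = 49300 Ω
Parallel: admittances add. Y = 1/R + jωC
Y = (0.000137 + j2.03e-05) S
|Y| = 0.000138 S → |Z| = 1/|Y| = 7220 Ω, ∠Z = −∠Y = -8.42°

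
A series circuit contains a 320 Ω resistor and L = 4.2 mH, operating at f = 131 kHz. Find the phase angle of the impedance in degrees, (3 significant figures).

ω = 2πf = 823100 rad/s
X_L = ωL = 3460 Ω
Z = 320 + j3460 Ω
|Z| = √(320² + 3460²) = 3470 Ω
∠Z = arctan(3460/320) = 84.7°

84.7°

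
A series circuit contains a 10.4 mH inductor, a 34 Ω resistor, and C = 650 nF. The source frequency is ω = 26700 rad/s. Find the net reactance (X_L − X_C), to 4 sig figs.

220.1 Ω

X_L = ωL = 277.7 Ω
X_C = 1/(ωC) = 57.62 Ω
X = 277.7 − 57.62 = 220.1 Ω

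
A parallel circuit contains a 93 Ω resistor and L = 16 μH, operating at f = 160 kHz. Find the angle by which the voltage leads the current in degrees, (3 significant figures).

ω = 2πf = 1.005e+06 rad/s
X_L = ωL = 16.1 Ω
Parallel: admittances add. Y = 1/R + 1/(jωL)
Y = (0.0108 − j0.0622) S
|Y| = 0.0631 S → |Z| = 1/|Y| = 15.8 Ω, ∠Z = −∠Y = 80.2°

80.2°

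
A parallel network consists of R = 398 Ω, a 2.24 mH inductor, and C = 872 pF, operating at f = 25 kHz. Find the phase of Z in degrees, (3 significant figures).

ω = 2πf = 157100 rad/s
X_L = ωL = 352 Ω
X_C = 1/(ωC) = 7300 Ω
Parallel: admittances add. Y = 1/R + 1/(jωL) + jωC
Y = (0.00251 − j0.00271) S
|Y| = 0.00369 S → |Z| = 1/|Y| = 271 Ω, ∠Z = −∠Y = 47.1°

47.1°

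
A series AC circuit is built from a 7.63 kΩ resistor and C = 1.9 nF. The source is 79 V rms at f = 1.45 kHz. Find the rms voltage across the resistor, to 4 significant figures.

10.34 V

ω = 2πf = 9111 rad/s
X_C = 1/(ωC) = 57770 Ω
Z = 7630 − j57770 Ω
|Z| = √(7630² + 57770²) = 58270 Ω
I = V/|Z| = 1.356 mA
V_R = I·|Z_R| = 0.001356 × 7630 = 10.34 V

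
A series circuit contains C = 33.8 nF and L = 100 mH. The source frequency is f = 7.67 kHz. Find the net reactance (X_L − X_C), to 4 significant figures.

4205 Ω

ω = 2πf = 48190 rad/s
X_L = ωL = 4819 Ω
X_C = 1/(ωC) = 613.9 Ω
X = 4819 − 613.9 = 4205 Ω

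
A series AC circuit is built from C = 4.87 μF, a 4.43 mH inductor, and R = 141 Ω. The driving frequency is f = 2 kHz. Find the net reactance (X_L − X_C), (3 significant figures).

ω = 2πf = 12570 rad/s
X_L = ωL = 55.7 Ω
X_C = 1/(ωC) = 16.3 Ω
X = 55.7 − 16.3 = 39.3 Ω

39.3 Ω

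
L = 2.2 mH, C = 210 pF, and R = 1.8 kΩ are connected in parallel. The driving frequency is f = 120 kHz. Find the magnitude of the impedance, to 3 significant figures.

ω = 2πf = 754000 rad/s
X_L = ωL = 1660 Ω
X_C = 1/(ωC) = 6320 Ω
Parallel: admittances add. Y = 1/R + 1/(jωL) + jωC
Y = (0.000556 − j0.000445) S
|Y| = 0.000712 S → |Z| = 1/|Y| = 1410 Ω, ∠Z = −∠Y = 38.7°

1410 Ω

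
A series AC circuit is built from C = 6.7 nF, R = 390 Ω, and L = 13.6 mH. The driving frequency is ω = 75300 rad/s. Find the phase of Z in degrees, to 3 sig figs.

-67.8°

X_L = ωL = 1020 Ω
X_C = 1/(ωC) = 1980 Ω
Net reactance X = X_L − X_C = -958 Ω
Z = 390 − j958 Ω
|Z| = √(390² + 958²) = 1030 Ω
∠Z = arctan(-958/390) = -67.8°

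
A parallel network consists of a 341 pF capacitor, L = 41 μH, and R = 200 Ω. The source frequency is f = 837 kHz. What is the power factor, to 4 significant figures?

0.8692

ω = 2πf = 5.259e+06 rad/s
X_L = ωL = 215.6 Ω
X_C = 1/(ωC) = 557.6 Ω
Parallel: admittances add. Y = 1/R + 1/(jωL) + jωC
Y = (0.005000 − j0.002844) S
|Y| = 0.005752 S → |Z| = 1/|Y| = 173.8 Ω, ∠Z = −∠Y = 29.64°
cos φ = cos(29.64°) = 0.8692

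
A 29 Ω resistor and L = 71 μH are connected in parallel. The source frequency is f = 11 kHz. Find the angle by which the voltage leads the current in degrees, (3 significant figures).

ω = 2πf = 69120 rad/s
X_L = ωL = 4.91 Ω
Parallel: admittances add. Y = 1/R + 1/(jωL)
Y = (0.0345 − j0.204) S
|Y| = 0.207 S → |Z| = 1/|Y| = 4.84 Ω, ∠Z = −∠Y = 80.4°

80.4°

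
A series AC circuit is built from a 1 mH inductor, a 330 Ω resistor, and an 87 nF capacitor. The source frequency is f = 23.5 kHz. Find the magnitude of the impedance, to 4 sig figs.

ω = 2πf = 147700 rad/s
X_L = ωL = 147.7 Ω
X_C = 1/(ωC) = 77.85 Ω
Net reactance X = X_L − X_C = 69.81 Ω
Z = 330.0 + j69.81 Ω
|Z| = √(330.0² + 69.81²) = 337.3 Ω

337.3 Ω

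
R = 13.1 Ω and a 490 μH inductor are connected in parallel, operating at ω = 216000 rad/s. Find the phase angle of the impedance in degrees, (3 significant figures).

7.06°

X_L = ωL = 106 Ω
Parallel: admittances add. Y = 1/R + 1/(jωL)
Y = (0.0763 − j0.00945) S
|Y| = 0.0769 S → |Z| = 1/|Y| = 13.0 Ω, ∠Z = −∠Y = 7.06°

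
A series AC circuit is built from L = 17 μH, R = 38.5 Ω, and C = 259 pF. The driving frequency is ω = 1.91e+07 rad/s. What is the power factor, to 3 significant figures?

X_L = ωL = 325 Ω
X_C = 1/(ωC) = 202 Ω
Net reactance X = X_L − X_C = 123 Ω
Z = 38.5 + j123 Ω
|Z| = √(38.5² + 123²) = 128 Ω
∠Z = arctan(123/38.5) = 72.6°
cos φ = cos(72.6°) = 0.300

0.300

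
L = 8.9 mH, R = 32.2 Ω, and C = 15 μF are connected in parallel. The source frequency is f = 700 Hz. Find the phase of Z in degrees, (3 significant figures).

ω = 2πf = 4398 rad/s
X_L = ωL = 39.1 Ω
X_C = 1/(ωC) = 15.2 Ω
Parallel: admittances add. Y = 1/R + 1/(jωL) + jωC
Y = (0.0311 + j0.0404) S
|Y| = 0.0510 S → |Z| = 1/|Y| = 19.6 Ω, ∠Z = −∠Y = -52.5°

-52.5°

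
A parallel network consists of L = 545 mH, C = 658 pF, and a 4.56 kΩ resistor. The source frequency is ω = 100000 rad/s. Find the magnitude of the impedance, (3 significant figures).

X_L = ωL = 54500 Ω
X_C = 1/(ωC) = 15200 Ω
Parallel: admittances add. Y = 1/R + 1/(jωL) + jωC
Y = (0.000219 + j4.75e-05) S
|Y| = 0.000224 S → |Z| = 1/|Y| = 4460 Ω, ∠Z = −∠Y = -12.2°

4460 Ω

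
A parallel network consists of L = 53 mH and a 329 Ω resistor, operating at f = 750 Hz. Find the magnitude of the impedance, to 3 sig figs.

ω = 2πf = 4712 rad/s
X_L = ωL = 250 Ω
Parallel: admittances add. Y = 1/R + 1/(jωL)
Y = (0.00304 − j0.00400) S
|Y| = 0.00503 S → |Z| = 1/|Y| = 199 Ω, ∠Z = −∠Y = 52.8°

199 Ω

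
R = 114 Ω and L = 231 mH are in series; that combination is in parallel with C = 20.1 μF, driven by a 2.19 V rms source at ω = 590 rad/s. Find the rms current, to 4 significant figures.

18.31 mA

X_L = ωL = 136.3 Ω
X_C = 1/(ωC) = 84.32 Ω
Branch 1 (R+jX_L): Z₁ = 114.0 + j136.3 Ω, |Z₁| = 177.7 Ω
Branch 2 (−jX_C): Z₂ = −j84.32 Ω
Parallel: Z = Z₁Z₂/(Z₁+Z₂), |Z| = 119.6 Ω, ∠Z = -64.42°
I = V/|Z| = 2.19/119.6 = 18.31 mA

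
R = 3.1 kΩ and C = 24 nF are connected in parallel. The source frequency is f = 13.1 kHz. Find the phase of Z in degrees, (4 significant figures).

-80.73°

ω = 2πf = 82310 rad/s
X_C = 1/(ωC) = 506.2 Ω
Parallel: admittances add. Y = 1/R + jωC
Y = (0.0003226 + j0.001975) S
|Y| = 0.002002 S → |Z| = 1/|Y| = 499.6 Ω, ∠Z = −∠Y = -80.73°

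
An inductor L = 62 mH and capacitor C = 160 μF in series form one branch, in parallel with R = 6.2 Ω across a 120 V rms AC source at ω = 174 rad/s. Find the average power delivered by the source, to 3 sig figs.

2.32 kW

X_L = ωL = 10.8 Ω
X_C = 1/(ωC) = 35.9 Ω
Branch 1: Z₁ = R = 6.20 Ω
Branch 2 (series LC): Z₂ = j(X_L − X_C) = −j25.1 Ω
Parallel: Z = Z₁Z₂/(Z₁+Z₂), |Z| = 6.02 Ω, ∠Z = -13.9°
I = V/|Z| = 19.9 A
P = VI cos φ = 120 × 19.9 × cos(-13.9°) = 2.32 kW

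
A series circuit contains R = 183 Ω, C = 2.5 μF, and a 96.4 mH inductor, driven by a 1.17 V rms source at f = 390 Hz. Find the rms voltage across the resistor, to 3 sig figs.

1.09 V

ω = 2πf = 2450 rad/s
X_L = ωL = 236 Ω
X_C = 1/(ωC) = 163 Ω
Net reactance X = X_L − X_C = 73.0 Ω
Z = 183 + j73.0 Ω
|Z| = √(183² + 73.0²) = 197 Ω
I = V/|Z| = 5.94 mA
V_R = I·|Z_R| = 0.00594 × 183 = 1.09 V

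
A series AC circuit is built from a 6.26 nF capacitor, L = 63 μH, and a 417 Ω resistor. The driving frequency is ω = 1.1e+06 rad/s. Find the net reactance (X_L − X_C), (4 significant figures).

-75.92 Ω

X_L = ωL = 69.30 Ω
X_C = 1/(ωC) = 145.2 Ω
X = 69.30 − 145.2 = -75.92 Ω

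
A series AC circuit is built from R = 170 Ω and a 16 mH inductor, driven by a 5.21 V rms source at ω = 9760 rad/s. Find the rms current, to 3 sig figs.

X_L = ωL = 156 Ω
Z = 170 + j156 Ω
|Z| = √(170² + 156²) = 231 Ω
I = V/|Z| = 5.21/231 = 22.6 mA

22.6 mA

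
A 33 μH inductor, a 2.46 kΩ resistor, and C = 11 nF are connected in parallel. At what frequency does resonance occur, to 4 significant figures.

ω₀ = 1/√(LC) = 1/√(3.3e-05 × 1.1e-08) = 1.66e+06 rad/s
f₀ = ω₀/(2π) = 264.2 kHz

264.2 kHz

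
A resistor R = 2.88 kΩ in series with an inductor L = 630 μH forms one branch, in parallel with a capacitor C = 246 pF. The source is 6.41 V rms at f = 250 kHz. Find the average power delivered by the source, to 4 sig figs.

ω = 2πf = 1.571e+06 rad/s
X_L = ωL = 989.6 Ω
X_C = 1/(ωC) = 2588 Ω
Branch 1 (R+jX_L): Z₁ = 2880 + j989.6 Ω, |Z₁| = 3045 Ω
Branch 2 (−jX_C): Z₂ = −j2588 Ω
Parallel: Z = Z₁Z₂/(Z₁+Z₂), |Z| = 2393 Ω, ∠Z = -42.01°
I = V/|Z| = 2.679 mA
P = VI cos φ = 6.41 × 0.002679 × cos(-42.01°) = 12.76 mW

12.76 mW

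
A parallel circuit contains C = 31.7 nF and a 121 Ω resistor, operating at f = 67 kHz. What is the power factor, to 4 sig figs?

0.5265

ω = 2πf = 421000 rad/s
X_C = 1/(ωC) = 74.94 Ω
Parallel: admittances add. Y = 1/R + jωC
Y = (0.008264 + j0.01334) S
|Y| = 0.01570 S → |Z| = 1/|Y| = 63.71 Ω, ∠Z = −∠Y = -58.23°
cos φ = cos(-58.23°) = 0.5265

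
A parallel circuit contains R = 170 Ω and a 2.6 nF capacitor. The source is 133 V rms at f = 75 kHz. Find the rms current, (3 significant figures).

ω = 2πf = 471200 rad/s
X_C = 1/(ωC) = 816 Ω
Parallel: admittances add. Y = 1/R + jωC
Y = (0.00588 + j0.00123) S
|Y| = 0.00601 S → |Z| = 1/|Y| = 166 Ω, ∠Z = −∠Y = -11.8°
I = V/|Z| = 133/166 = 799 mA

799 mA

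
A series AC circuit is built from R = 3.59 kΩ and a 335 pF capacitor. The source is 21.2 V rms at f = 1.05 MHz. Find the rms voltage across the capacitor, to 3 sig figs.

ω = 2πf = 6.597e+06 rad/s
X_C = 1/(ωC) = 452 Ω
Z = 3590 − j452 Ω
|Z| = √(3590² + 452²) = 3620 Ω
I = V/|Z| = 5.86 mA
V_C = I·|Z_C| = 0.00586 × 452 = 2.65 V

2.65 V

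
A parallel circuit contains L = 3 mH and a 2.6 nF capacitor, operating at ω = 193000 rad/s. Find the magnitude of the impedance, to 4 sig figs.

816.1 Ω

X_L = ωL = 579.0 Ω
X_C = 1/(ωC) = 1993 Ω
Parallel: admittances add. Y = 1/(jωL) + jωC
Y = (0 − j0.001225) S
|Y| = 0.001225 S → |Z| = 1/|Y| = 816.1 Ω, ∠Z = −∠Y = 90.00°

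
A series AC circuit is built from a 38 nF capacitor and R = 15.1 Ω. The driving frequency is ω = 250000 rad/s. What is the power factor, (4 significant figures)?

X_C = 1/(ωC) = 105.3 Ω
Z = 15.10 − j105.3 Ω
|Z| = √(15.10² + 105.3²) = 106.3 Ω
∠Z = arctan(-105.3/15.10) = -81.84°
cos φ = cos(-81.84°) = 0.1420

0.1420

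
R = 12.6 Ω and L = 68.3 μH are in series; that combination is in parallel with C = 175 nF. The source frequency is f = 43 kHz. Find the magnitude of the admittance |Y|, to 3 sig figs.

ω = 2πf = 270200 rad/s
X_L = ωL = 18.5 Ω
X_C = 1/(ωC) = 21.2 Ω
Branch 1 (R+jX_L): Z₁ = 12.6 + j18.5 Ω, |Z₁| = 22.3 Ω
Branch 2 (−jX_C): Z₂ = −j21.2 Ω
Parallel: Z = Z₁Z₂/(Z₁+Z₂), |Z| = 36.7 Ω, ∠Z = -22.2°
|Y| = 1/|Z| = 27.3 mS

27.3 mS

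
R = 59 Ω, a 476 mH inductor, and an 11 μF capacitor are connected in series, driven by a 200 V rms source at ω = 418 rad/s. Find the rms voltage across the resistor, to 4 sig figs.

190.8 V

X_L = ωL = 199.0 Ω
X_C = 1/(ωC) = 217.5 Ω
Net reactance X = X_L − X_C = -18.52 Ω
Z = 59.00 − j18.52 Ω
|Z| = √(59.00² + 18.52²) = 61.84 Ω
I = V/|Z| = 3.234 A
V_R = I·|Z_R| = 3.234 × 59.00 = 190.8 V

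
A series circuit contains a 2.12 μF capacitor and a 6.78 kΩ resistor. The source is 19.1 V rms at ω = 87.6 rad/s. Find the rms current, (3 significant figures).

2.21 mA

X_C = 1/(ωC) = 5380 Ω
Z = 6780 − j5380 Ω
|Z| = √(6780² + 5380²) = 8660 Ω
I = V/|Z| = 19.1/8660 = 2.21 mA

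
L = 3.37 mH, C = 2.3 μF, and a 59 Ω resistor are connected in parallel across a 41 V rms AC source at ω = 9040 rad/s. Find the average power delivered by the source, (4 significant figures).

X_L = ωL = 30.46 Ω
X_C = 1/(ωC) = 48.10 Ω
Parallel: admittances add. Y = 1/R + 1/(jωL) + jωC
Y = (0.01695 − j0.01203) S
|Y| = 0.02079 S → |Z| = 1/|Y| = 48.11 Ω, ∠Z = −∠Y = 35.37°
I = V/|Z| = 852.2 mA
P = VI cos φ = 41 × 0.8522 × cos(35.37°) = 28.49 W

28.49 W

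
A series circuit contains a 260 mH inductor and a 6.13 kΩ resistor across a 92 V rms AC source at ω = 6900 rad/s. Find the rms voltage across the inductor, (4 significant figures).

X_L = ωL = 1794 Ω
Z = 6130 + j1794 Ω
|Z| = √(6130² + 1794²) = 6387 Ω
I = V/|Z| = 14.40 mA
V_L = I·|Z_L| = 0.01440 × 1794 = 25.84 V

25.84 V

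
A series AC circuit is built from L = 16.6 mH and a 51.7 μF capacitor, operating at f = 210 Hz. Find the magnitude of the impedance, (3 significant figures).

ω = 2πf = 1319 rad/s
X_L = ωL = 21.9 Ω
X_C = 1/(ωC) = 14.7 Ω
Net reactance X = X_L − X_C = 7.24 Ω
Z = j7.24 Ω
|Z| = √(0² + 7.24²) = 7.24 Ω

7.24 Ω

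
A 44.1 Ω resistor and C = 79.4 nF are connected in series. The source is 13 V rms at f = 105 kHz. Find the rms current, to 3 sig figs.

ω = 2πf = 659700 rad/s
X_C = 1/(ωC) = 19.1 Ω
Z = 44.1 − j19.1 Ω
|Z| = √(44.1² + 19.1²) = 48.1 Ω
I = V/|Z| = 13/48.1 = 271 mA

271 mA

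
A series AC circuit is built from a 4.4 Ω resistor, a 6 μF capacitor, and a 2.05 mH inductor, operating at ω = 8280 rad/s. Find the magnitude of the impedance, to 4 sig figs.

5.414 Ω

X_L = ωL = 16.97 Ω
X_C = 1/(ωC) = 20.13 Ω
Net reactance X = X_L − X_C = -3.155 Ω
Z = 4.400 − j3.155 Ω
|Z| = √(4.400² + 3.155²) = 5.414 Ω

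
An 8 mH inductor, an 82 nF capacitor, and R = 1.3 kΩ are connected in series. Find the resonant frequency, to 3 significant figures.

ω₀ = 1/√(LC) = 1/√(0.008 × 8.2e-08) = 39040 rad/s
f₀ = ω₀/(2π) = 6.21 kHz

6.21 kHz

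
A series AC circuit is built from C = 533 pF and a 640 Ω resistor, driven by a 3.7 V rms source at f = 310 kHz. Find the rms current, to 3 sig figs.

3.20 mA

ω = 2πf = 1.948e+06 rad/s
X_C = 1/(ωC) = 963 Ω
Z = 640 − j963 Ω
|Z| = √(640² + 963²) = 1160 Ω
I = V/|Z| = 3.7/1160 = 3.20 mA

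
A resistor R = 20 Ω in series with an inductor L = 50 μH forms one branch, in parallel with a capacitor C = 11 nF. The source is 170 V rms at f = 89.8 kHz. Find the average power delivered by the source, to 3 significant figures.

ω = 2πf = 564200 rad/s
X_L = ωL = 28.2 Ω
X_C = 1/(ωC) = 161 Ω
Branch 1 (R+jX_L): Z₁ = 20.0 + j28.2 Ω, |Z₁| = 34.6 Ω
Branch 2 (−jX_C): Z₂ = −j161 Ω
Parallel: Z = Z₁Z₂/(Z₁+Z₂), |Z| = 41.5 Ω, ∠Z = 46.1°
I = V/|Z| = 4.10 A
P = VI cos φ = 170 × 4.10 × cos(46.1°) = 483 W

483 W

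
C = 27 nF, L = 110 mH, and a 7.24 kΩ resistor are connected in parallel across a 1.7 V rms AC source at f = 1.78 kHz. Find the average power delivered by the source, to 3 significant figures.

ω = 2πf = 11180 rad/s
X_L = ωL = 1230 Ω
X_C = 1/(ωC) = 3310 Ω
Parallel: admittances add. Y = 1/R + 1/(jωL) + jωC
Y = (0.000138 − j0.000511) S
|Y| = 0.000529 S → |Z| = 1/|Y| = 1890 Ω, ∠Z = −∠Y = 74.9°
I = V/|Z| = 900 μA
P = VI cos φ = 1.7 × 0.000900 × cos(74.9°) = 399 μW

399 μW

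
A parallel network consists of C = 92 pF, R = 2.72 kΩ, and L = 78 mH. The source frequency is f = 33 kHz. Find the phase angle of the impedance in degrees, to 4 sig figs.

ω = 2πf = 207300 rad/s
X_L = ωL = 16170 Ω
X_C = 1/(ωC) = 52420 Ω
Parallel: admittances add. Y = 1/R + 1/(jωL) + jωC
Y = (0.0003676 − j4.276e-05) S
|Y| = 0.0003701 S → |Z| = 1/|Y| = 2702 Ω, ∠Z = −∠Y = 6.633°

6.633°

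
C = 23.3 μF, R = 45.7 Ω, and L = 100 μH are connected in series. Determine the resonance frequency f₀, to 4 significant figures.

ω₀ = 1/√(LC) = 1/√(0.0001 × 2.33e-05) = 20720 rad/s
f₀ = ω₀/(2π) = 3.297 kHz

3.297 kHz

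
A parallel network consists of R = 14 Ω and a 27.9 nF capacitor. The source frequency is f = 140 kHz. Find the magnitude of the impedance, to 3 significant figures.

13.2 Ω

ω = 2πf = 879600 rad/s
X_C = 1/(ωC) = 40.7 Ω
Parallel: admittances add. Y = 1/R + jωC
Y = (0.0714 + j0.0245) S
|Y| = 0.0755 S → |Z| = 1/|Y| = 13.2 Ω, ∠Z = −∠Y = -19.0°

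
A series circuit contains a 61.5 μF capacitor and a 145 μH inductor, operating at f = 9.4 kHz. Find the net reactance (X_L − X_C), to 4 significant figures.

ω = 2πf = 59060 rad/s
X_L = ωL = 8.564 Ω
X_C = 1/(ωC) = 0.2753 Ω
X = 8.564 − 0.2753 = 8.289 Ω

8.289 Ω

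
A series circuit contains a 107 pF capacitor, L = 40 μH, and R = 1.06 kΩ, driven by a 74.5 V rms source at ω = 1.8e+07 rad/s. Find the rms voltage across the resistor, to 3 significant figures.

73.2 V

X_L = ωL = 720 Ω
X_C = 1/(ωC) = 519 Ω
Net reactance X = X_L − X_C = 201 Ω
Z = 1060 + j201 Ω
|Z| = √(1060² + 201²) = 1080 Ω
I = V/|Z| = 69.1 mA
V_R = I·|Z_R| = 0.0691 × 1060 = 73.2 V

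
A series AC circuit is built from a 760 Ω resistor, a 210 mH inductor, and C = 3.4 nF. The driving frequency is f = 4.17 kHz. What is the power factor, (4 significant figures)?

ω = 2πf = 26200 rad/s
X_L = ωL = 5502 Ω
X_C = 1/(ωC) = 11230 Ω
Net reactance X = X_L − X_C = -5723 Ω
Z = 760.0 − j5723 Ω
|Z| = √(760.0² + 5723²) = 5774 Ω
∠Z = arctan(-5723/760.0) = -82.44°
cos φ = cos(-82.44°) = 0.1316

0.1316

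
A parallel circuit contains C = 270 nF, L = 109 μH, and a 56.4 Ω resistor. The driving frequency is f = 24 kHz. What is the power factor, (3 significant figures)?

ω = 2πf = 150800 rad/s
X_L = ωL = 16.4 Ω
X_C = 1/(ωC) = 24.6 Ω
Parallel: admittances add. Y = 1/R + 1/(jωL) + jωC
Y = (0.0177 − j0.0201) S
|Y| = 0.0268 S → |Z| = 1/|Y| = 37.3 Ω, ∠Z = −∠Y = 48.6°
cos φ = cos(48.6°) = 0.661

0.661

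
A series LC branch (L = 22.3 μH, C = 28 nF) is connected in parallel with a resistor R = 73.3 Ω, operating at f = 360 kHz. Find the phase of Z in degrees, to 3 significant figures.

ω = 2πf = 2.262e+06 rad/s
X_L = ωL = 50.4 Ω
X_C = 1/(ωC) = 15.8 Ω
Branch 1: Z₁ = R = 73.3 Ω
Branch 2 (series LC): Z₂ = j(X_L − X_C) = j34.7 Ω
Parallel: Z = Z₁Z₂/(Z₁+Z₂), |Z| = 31.3 Ω, ∠Z = 64.7°

64.7°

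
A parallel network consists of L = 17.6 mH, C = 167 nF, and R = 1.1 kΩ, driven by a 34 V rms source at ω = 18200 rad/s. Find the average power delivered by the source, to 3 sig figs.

1.05 W

X_L = ωL = 320 Ω
X_C = 1/(ωC) = 329 Ω
Parallel: admittances add. Y = 1/R + 1/(jωL) + jωC
Y = (0.000909 − j8.25e-05) S
|Y| = 0.000913 S → |Z| = 1/|Y| = 1100 Ω, ∠Z = −∠Y = 5.18°
I = V/|Z| = 31.0 mA
P = VI cos φ = 34 × 0.0310 × cos(5.18°) = 1.05 W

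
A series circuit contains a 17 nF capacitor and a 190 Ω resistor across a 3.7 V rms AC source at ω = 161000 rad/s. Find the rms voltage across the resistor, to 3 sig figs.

X_C = 1/(ωC) = 365 Ω
Z = 190 − j365 Ω
|Z| = √(190² + 365²) = 412 Ω
I = V/|Z| = 8.98 mA
V_R = I·|Z_R| = 0.00898 × 190 = 1.71 V

1.71 V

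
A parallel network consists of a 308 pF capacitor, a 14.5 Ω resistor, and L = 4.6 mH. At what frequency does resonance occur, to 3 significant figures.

ω₀ = 1/√(LC) = 1/√(0.0046 × 3.08e-10) = 840100 rad/s
f₀ = ω₀/(2π) = 134 kHz

134 kHz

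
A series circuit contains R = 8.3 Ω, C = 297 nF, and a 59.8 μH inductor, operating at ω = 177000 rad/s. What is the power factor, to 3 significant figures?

X_L = ωL = 10.6 Ω
X_C = 1/(ωC) = 19.0 Ω
Net reactance X = X_L − X_C = -8.44 Ω
Z = 8.30 − j8.44 Ω
|Z| = √(8.30² + 8.44²) = 11.8 Ω
∠Z = arctan(-8.44/8.30) = -45.5°
cos φ = cos(-45.5°) = 0.701

0.701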